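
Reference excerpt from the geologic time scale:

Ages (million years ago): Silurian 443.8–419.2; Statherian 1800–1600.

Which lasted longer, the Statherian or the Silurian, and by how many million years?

Statherian, by 175.4 million years

Statherian: 1800 − 1600 = 200 Myr.
Silurian: 443.8 − 419.2 = 24.6 Myr.
Difference: 200 − 24.6 = 175.4 Myr, so the Statherian was longer.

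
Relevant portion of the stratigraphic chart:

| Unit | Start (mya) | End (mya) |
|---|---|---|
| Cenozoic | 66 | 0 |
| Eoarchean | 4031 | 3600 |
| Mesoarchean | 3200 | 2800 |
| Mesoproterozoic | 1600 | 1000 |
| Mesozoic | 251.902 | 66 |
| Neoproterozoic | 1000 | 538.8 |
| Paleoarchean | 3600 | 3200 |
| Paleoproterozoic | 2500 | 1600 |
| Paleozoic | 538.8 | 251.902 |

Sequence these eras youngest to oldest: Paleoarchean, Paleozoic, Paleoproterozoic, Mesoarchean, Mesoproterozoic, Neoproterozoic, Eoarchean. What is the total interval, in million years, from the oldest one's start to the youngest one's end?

Paleozoic, Neoproterozoic, Mesoproterozoic, Paleoproterozoic, Mesoarchean, Paleoarchean, Eoarchean; total span 3779.098 Myr

Start ages (Ma): Eoarchean 4031, Paleoarchean 3600, Mesoarchean 3200, Paleoproterozoic 2500, Mesoproterozoic 1600, Neoproterozoic 1000, Paleozoic 538.8.
Ordered youngest to oldest: Paleozoic, Neoproterozoic, Mesoproterozoic, Paleoproterozoic, Mesoarchean, Paleoarchean, Eoarchean.
Span = 4031 − 251.902 = 3779.098 Myr.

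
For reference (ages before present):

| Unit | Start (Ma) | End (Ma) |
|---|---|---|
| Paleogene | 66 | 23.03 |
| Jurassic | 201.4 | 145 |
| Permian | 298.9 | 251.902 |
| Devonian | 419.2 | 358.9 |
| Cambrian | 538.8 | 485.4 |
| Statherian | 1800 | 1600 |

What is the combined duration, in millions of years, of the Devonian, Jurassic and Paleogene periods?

159.67 million years

Each duration: Devonian = 60.3; Jurassic = 56.4; Paleogene = 42.97.
Sum: 60.3 + 56.4 + 42.97 = 159.67 Myr.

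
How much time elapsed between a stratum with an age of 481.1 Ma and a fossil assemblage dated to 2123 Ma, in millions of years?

1641.9 million years

2123 − 481.1 = 1641.9 million years.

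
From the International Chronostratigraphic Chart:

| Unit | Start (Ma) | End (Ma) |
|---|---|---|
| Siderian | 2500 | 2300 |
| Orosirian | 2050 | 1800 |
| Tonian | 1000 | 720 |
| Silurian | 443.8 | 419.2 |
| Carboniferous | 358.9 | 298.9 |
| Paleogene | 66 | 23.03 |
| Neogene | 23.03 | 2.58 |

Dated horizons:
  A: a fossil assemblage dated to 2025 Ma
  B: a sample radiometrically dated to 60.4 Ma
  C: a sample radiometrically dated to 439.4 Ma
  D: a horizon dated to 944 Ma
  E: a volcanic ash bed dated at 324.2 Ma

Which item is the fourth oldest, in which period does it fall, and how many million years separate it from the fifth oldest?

E, in the Carboniferous; 263.8 million years to B

Larger Ma means older, so oldest first: A 2025 > D 944 > C 439.4 > E 324.2 > B 60.4.
Counting 4 along gives E (324.2 Ma); the excerpt puts that inside the Carboniferous, 358.9–298.9 Ma.
Next in line is B (60.4 Ma), and 324.2 − 60.4 = 263.8 Myr.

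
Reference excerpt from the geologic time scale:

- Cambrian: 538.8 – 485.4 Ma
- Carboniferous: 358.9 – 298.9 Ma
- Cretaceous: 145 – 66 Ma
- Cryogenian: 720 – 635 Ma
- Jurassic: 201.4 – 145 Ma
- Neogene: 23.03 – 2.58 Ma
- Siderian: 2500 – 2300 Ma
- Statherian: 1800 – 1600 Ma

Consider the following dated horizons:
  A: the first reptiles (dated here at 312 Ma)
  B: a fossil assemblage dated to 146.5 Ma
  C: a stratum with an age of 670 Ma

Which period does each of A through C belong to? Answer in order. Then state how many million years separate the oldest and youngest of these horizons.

A: 312 Ma lies in 358.9–298.9 Ma, so Carboniferous.
B: 146.5 Ma lies in 201.4–145 Ma, so Jurassic.
C: 670 Ma lies in 720–635 Ma, so Cryogenian.
Oldest = 670 Ma, youngest = 146.5 Ma → span 523.5 Myr.

A — Carboniferous; B — Jurassic; C — Cryogenian; span 523.5 million years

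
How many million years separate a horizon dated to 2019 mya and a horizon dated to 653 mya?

1366 million years

2019 − 653 = 1366 million years.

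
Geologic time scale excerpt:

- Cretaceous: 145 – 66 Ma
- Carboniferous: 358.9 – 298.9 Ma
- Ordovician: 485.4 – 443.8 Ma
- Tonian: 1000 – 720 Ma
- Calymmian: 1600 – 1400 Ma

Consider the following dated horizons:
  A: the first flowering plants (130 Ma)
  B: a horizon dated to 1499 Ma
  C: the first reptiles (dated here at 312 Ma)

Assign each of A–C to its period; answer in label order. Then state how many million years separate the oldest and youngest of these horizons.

Match each age against the start–end ranges in the excerpt: A = 130 Ma → Cretaceous (145–66); B = 1499 Ma → Calymmian (1600–1400); C = 312 Ma → Carboniferous (358.9–298.9).
The largest age is 1499 Ma and the smallest is 130 Ma; their difference is 1369 Myr.

A — Cretaceous; B — Calymmian; C — Carboniferous; span 1369 million years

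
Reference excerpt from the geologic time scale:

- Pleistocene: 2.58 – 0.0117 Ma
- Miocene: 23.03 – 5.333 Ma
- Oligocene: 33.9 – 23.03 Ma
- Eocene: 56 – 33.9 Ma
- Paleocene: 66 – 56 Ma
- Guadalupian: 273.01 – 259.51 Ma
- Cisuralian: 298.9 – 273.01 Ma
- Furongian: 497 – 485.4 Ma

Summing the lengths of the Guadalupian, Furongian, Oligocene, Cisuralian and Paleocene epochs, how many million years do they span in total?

71.86 million years

Duration is start − end for each: (273.01 − 259.51) + (497 − 485.4) + (33.9 − 23.03) + (298.9 − 273.01) + (66 − 56).
That is 13.5 + 11.6 + 10.87 + 25.89 + 10, which totals 71.86 million years.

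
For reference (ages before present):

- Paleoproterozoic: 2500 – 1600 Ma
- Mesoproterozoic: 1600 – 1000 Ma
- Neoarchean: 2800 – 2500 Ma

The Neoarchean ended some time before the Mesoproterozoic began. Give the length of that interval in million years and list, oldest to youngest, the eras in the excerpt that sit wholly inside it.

End of Neoarchean = 2500 Ma; start of Mesoproterozoic = 1600 Ma.
Gap = 2500 − 1600 = 900 Myr.
Eras wholly inside 2500–1600 Ma: Paleoproterozoic (2500–1600).

900 million years; Paleoproterozoic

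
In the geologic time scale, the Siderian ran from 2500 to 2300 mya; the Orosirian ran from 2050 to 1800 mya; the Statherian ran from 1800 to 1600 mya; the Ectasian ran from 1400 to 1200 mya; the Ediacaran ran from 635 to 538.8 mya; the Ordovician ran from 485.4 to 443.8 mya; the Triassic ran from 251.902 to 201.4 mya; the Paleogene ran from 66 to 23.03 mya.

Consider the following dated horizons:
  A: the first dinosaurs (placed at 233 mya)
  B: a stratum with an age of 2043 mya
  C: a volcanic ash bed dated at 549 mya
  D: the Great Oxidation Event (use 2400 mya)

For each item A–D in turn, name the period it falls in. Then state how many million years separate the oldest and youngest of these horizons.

Match each age against the start–end ranges in the excerpt: A = 233 Ma → Triassic (251.902–201.4); B = 2043 Ma → Orosirian (2050–1800); C = 549 Ma → Ediacaran (635–538.8); D = 2400 Ma → Siderian (2500–2300).
The largest age is 2400 Ma and the smallest is 233 Ma; their difference is 2167 Myr.

A — Triassic; B — Orosirian; C — Ediacaran; D — Siderian; span 2167 million years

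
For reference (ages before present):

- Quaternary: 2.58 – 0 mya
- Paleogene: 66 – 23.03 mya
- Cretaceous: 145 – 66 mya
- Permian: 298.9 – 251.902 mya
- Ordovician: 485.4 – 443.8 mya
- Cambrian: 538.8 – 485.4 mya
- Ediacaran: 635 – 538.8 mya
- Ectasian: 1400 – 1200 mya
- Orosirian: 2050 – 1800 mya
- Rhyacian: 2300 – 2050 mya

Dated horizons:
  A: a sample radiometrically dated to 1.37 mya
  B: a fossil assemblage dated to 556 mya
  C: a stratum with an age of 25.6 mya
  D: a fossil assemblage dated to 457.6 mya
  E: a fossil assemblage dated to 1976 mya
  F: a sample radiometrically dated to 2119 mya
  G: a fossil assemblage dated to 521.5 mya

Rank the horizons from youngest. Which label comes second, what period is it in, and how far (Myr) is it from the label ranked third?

C, in the Paleogene; 432 million years to D

Smaller Ma means younger, so youngest first: A 1.37 < C 25.6 < D 457.6 < G 521.5 < B 556 < E 1976 < F 2119.
Counting 2 along gives C (25.6 Ma); the excerpt puts that inside the Paleogene, 66–23.03 Ma.
Next in line is D (457.6 Ma), and 457.6 − 25.6 = 432 Myr.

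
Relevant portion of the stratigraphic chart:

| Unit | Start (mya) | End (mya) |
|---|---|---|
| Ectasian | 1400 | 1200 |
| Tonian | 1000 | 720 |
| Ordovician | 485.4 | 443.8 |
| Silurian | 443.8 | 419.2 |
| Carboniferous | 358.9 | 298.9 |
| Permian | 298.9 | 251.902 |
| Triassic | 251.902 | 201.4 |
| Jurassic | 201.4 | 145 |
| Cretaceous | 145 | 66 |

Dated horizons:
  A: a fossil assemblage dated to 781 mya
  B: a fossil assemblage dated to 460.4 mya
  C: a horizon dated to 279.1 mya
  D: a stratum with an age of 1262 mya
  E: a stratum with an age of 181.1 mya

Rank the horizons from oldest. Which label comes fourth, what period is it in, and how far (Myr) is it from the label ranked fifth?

Larger Ma means older, so oldest first: D 1262 > A 781 > B 460.4 > C 279.1 > E 181.1.
Counting 4 along gives C (279.1 Ma); the excerpt puts that inside the Permian, 298.9–251.902 Ma.
Next in line is E (181.1 Ma), and 279.1 − 181.1 = 98 Myr.

C, in the Permian; 98 million years to E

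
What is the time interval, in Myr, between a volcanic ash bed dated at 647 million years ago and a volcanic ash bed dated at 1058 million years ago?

1058 − 647 = 411 million years.

411 million years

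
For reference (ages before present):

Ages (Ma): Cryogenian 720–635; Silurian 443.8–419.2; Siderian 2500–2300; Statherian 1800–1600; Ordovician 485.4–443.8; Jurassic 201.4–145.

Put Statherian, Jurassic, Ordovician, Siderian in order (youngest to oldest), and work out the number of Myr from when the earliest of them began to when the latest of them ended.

Jurassic, Ordovician, Statherian, Siderian; total span 2355 Myr

Start ages (Ma): Siderian 2500, Statherian 1800, Ordovician 485.4, Jurassic 201.4.
Ordered youngest to oldest: Jurassic, Ordovician, Statherian, Siderian.
Span = 2500 − 145 = 2355 Myr.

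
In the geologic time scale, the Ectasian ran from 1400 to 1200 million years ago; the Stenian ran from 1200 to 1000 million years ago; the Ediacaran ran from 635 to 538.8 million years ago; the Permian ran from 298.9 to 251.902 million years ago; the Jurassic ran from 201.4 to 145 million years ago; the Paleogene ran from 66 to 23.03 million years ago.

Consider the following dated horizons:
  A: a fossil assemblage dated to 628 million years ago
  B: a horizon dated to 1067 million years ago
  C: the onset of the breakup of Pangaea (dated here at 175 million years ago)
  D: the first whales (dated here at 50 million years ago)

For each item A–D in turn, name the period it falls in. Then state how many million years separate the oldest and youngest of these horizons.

A: 628 Ma lies in 635–538.8 Ma, so Ediacaran.
B: 1067 Ma lies in 1200–1000 Ma, so Stenian.
C: 175 Ma lies in 201.4–145 Ma, so Jurassic.
D: 50 Ma lies in 66–23.03 Ma, so Paleogene.
Oldest = 1067 Ma, youngest = 50 Ma → span 1017 Myr.

A — Ediacaran; B — Stenian; C — Jurassic; D — Paleogene; span 1017 million years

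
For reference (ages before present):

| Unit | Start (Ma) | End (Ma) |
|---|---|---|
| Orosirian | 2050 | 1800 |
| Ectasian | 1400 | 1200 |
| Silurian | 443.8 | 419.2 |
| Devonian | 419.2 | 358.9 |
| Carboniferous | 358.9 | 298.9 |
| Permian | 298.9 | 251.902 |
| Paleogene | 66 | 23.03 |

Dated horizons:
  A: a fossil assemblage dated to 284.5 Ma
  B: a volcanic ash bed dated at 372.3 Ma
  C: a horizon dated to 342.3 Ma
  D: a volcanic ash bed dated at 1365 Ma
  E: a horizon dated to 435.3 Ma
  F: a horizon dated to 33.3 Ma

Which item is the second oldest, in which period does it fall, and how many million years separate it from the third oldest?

E, in the Silurian; 63 million years to B

Larger Ma means older, so oldest first: D 1365 > E 435.3 > B 372.3 > C 342.3 > A 284.5 > F 33.3.
Counting 2 along gives E (435.3 Ma); the excerpt puts that inside the Silurian, 443.8–419.2 Ma.
Next in line is B (372.3 Ma), and 435.3 − 372.3 = 63 Myr.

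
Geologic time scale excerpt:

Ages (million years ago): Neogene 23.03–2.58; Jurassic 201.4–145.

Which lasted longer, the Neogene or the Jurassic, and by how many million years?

Jurassic, by 35.95 million years

Neogene: 23.03 − 2.58 = 20.45 Myr.
Jurassic: 201.4 − 145 = 56.4 Myr.
Difference: 56.4 − 20.45 = 35.95 Myr, so the Jurassic was longer.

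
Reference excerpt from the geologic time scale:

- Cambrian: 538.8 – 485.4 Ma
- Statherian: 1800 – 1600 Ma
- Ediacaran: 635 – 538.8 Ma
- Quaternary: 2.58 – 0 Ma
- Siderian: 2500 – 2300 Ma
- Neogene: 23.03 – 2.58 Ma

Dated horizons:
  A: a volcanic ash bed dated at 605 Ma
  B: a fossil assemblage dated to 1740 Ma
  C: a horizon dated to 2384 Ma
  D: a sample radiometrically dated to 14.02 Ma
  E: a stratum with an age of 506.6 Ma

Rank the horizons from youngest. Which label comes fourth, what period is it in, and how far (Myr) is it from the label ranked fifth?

Smaller Ma means younger, so youngest first: D 14.02 < E 506.6 < A 605 < B 1740 < C 2384.
Counting 4 along gives B (1740 Ma); the excerpt puts that inside the Statherian, 1800–1600 Ma.
Next in line is C (2384 Ma), and 2384 − 1740 = 644 Myr.

B, in the Statherian; 644 million years to C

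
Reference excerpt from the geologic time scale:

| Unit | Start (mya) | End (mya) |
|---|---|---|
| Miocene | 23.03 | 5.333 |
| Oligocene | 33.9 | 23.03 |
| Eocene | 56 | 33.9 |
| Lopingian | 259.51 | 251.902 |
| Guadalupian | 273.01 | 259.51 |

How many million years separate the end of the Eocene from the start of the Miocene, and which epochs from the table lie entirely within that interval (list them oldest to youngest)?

10.87 million years; Oligocene

The Eocene closes at 33.9 Ma and the Miocene opens at 23.03 Ma, so the interval is 33.9 − 23.03 = 10.87 Myr.
An epoch fits inside if it starts at or after 33.9 Ma and ends at or before 23.03 Ma; oldest first that gives Oligocene.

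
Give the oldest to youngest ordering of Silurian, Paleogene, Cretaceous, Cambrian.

Group by era (each group listed oldest first) — Paleozoic: Cambrian, Silurian; Mesozoic: Cretaceous; Cenozoic: Paleogene. The eras run Paleozoic → Mesozoic → Cenozoic. Concatenating the groups in that era order gives oldest to youngest directly.

Cambrian, Silurian, Cretaceous, Paleogene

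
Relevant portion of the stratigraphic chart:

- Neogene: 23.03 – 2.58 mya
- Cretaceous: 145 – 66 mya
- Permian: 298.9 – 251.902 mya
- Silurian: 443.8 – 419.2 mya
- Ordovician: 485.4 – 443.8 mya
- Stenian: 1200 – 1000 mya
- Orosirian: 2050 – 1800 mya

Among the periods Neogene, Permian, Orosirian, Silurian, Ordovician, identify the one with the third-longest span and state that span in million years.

Ordovician, 41.6 million years

Start − end for each: Neogene 23.03 − 2.58 = 20.45; Permian 298.9 − 251.902 = 46.998; Orosirian 2050 − 1800 = 250; Silurian 443.8 − 419.2 = 24.6; Ordovician 485.4 − 443.8 = 41.6.
Ranking these from longest: Orosirian > Permian > Ordovician > Silurian > Neogene.
Position 3 in that ranking is Ordovician, which lasted 41.6 Myr.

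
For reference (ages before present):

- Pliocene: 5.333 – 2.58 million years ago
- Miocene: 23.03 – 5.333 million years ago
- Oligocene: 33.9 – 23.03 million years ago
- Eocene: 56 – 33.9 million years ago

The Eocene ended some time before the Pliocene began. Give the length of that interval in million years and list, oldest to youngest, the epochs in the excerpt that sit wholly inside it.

28.567 million years; Oligocene, Miocene

The Eocene closes at 33.9 Ma and the Pliocene opens at 5.333 Ma, so the interval is 33.9 − 5.333 = 28.567 Myr.
An epoch fits inside if it starts at or after 33.9 Ma and ends at or before 5.333 Ma; oldest first that gives Oligocene, Miocene.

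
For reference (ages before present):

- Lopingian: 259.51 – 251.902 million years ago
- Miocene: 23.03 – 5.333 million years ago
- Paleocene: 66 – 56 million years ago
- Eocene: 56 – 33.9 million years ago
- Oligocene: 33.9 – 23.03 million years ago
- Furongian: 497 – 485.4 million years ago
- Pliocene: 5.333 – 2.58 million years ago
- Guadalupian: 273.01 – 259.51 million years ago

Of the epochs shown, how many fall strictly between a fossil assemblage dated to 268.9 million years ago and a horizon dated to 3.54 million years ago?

5

The older date is 268.9 Ma and the younger is 3.54 Ma.
Epochs with start < 268.9 and end > 3.54 Ma: Lopingian (259.51–251.902), Paleocene (66–56), Eocene (56–33.9), Oligocene (33.9–23.03), Miocene (23.03–5.333).
That is 5 complete epochs.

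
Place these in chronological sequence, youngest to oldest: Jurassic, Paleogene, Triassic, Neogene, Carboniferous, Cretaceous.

Neogene, Paleogene, Cretaceous, Jurassic, Triassic, Carboniferous

Group by era (each group listed oldest first) — Paleozoic: Carboniferous; Mesozoic: Triassic, Jurassic, Cretaceous; Cenozoic: Paleogene, Neogene. The eras run Paleozoic → Mesozoic → Cenozoic. Concatenating the groups in that era order and then reversing gives youngest to oldest.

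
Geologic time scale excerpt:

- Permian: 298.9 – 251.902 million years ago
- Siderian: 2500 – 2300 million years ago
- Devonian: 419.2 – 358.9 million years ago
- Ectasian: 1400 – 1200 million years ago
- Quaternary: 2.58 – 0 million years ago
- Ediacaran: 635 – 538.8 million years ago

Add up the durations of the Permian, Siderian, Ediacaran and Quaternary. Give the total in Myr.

345.778 million years

Duration is start − end for each: (298.9 − 251.902) + (2500 − 2300) + (635 − 538.8) + (2.58 − 0).
That is 46.998 + 200 + 96.2 + 2.58, which totals 345.778 million years.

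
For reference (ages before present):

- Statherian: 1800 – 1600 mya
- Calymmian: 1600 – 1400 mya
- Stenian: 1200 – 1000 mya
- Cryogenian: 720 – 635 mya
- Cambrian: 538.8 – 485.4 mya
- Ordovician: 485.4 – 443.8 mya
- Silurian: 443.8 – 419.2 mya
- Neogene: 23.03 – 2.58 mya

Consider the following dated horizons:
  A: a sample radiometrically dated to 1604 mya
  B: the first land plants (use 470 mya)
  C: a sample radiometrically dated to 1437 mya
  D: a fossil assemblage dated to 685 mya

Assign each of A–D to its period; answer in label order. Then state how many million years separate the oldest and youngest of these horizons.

A: 1604 Ma lies in 1800–1600 Ma, so Statherian.
B: 470 Ma lies in 485.4–443.8 Ma, so Ordovician.
C: 1437 Ma lies in 1600–1400 Ma, so Calymmian.
D: 685 Ma lies in 720–635 Ma, so Cryogenian.
Oldest = 1604 Ma, youngest = 470 Ma → span 1134 Myr.

A — Statherian; B — Ordovician; C — Calymmian; D — Cryogenian; span 1134 million years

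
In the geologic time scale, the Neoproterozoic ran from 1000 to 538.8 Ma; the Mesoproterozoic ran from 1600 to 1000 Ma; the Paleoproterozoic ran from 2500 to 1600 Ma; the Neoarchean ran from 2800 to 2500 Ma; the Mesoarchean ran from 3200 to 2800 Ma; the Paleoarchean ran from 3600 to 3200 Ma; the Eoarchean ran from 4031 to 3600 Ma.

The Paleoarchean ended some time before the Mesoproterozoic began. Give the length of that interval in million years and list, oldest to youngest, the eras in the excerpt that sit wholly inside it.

1600 million years; Mesoarchean, Neoarchean, Paleoproterozoic

End of Paleoarchean = 3200 Ma; start of Mesoproterozoic = 1600 Ma.
Gap = 3200 − 1600 = 1600 Myr.
Eras wholly inside 3200–1600 Ma: Mesoarchean (3200–2800), Neoarchean (2800–2500), Paleoproterozoic (2500–1600).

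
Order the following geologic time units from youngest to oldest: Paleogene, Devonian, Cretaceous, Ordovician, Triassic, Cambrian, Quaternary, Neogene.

Quaternary, then Neogene, then Paleogene, then Cretaceous, then Triassic, then Devonian, then Ordovician, then Cambrian

Era membership (oldest first within each) — Paleozoic: Cambrian, Ordovician, Devonian; Mesozoic: Triassic, Cretaceous; Cenozoic: Paleogene, Neogene, Quaternary. Paleozoic precedes Mesozoic, which precedes Cenozoic. Concatenating the groups in that era order and then reversing gives youngest to oldest.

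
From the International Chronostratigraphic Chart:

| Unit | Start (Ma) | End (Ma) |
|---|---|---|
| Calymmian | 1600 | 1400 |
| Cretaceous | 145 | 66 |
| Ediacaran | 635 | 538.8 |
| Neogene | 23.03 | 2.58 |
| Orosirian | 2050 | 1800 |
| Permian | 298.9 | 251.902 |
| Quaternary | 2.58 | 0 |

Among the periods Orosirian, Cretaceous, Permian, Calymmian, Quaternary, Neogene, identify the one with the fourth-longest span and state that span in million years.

Start − end for each: Orosirian 2050 − 1800 = 250; Cretaceous 145 − 66 = 79; Permian 298.9 − 251.902 = 46.998; Calymmian 1600 − 1400 = 200; Quaternary 2.58 − 0 = 2.58; Neogene 23.03 − 2.58 = 20.45.
Ranking these from longest: Orosirian > Calymmian > Cretaceous > Permian > Neogene > Quaternary.
Position 4 in that ranking is Permian, which lasted 46.998 Myr.

Permian, 46.998 million years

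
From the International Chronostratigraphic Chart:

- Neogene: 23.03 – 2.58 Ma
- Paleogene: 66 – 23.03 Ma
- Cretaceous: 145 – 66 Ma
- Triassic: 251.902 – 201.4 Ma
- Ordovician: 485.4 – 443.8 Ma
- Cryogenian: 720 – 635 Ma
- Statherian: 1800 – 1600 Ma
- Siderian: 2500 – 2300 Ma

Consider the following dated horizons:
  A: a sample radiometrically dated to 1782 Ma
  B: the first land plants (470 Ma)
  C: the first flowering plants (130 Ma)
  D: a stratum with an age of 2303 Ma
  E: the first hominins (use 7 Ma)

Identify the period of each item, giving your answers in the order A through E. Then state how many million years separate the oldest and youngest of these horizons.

A — Statherian; B — Ordovician; C — Cretaceous; D — Siderian; E — Neogene; span 2296 million years

Match each age against the start–end ranges in the excerpt: A = 1782 Ma → Statherian (1800–1600); B = 470 Ma → Ordovician (485.4–443.8); C = 130 Ma → Cretaceous (145–66); D = 2303 Ma → Siderian (2500–2300); E = 7 Ma → Neogene (23.03–2.58).
The largest age is 2303 Ma and the smallest is 7 Ma; their difference is 2296 Myr.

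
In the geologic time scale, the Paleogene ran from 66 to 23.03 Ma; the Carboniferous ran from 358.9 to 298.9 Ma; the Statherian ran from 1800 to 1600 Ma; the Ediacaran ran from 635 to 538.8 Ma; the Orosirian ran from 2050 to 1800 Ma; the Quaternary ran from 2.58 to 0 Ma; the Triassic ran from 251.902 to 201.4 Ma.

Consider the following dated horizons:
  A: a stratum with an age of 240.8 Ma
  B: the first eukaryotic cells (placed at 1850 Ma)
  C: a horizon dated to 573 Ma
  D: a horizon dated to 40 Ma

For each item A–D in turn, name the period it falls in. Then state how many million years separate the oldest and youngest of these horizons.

A — Triassic; B — Orosirian; C — Ediacaran; D — Paleogene; span 1810 million years

Match each age against the start–end ranges in the excerpt: A = 240.8 Ma → Triassic (251.902–201.4); B = 1850 Ma → Orosirian (2050–1800); C = 573 Ma → Ediacaran (635–538.8); D = 40 Ma → Paleogene (66–23.03).
The largest age is 1850 Ma and the smallest is 40 Ma; their difference is 1810 Myr.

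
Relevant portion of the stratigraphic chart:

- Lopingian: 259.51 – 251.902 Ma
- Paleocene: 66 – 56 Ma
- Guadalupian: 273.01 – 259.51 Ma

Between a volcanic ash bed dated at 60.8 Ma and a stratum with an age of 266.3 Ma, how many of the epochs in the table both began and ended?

1

The older date is 266.3 Ma and the younger is 60.8 Ma.
Epochs with start < 266.3 and end > 60.8 Ma: Lopingian (259.51–251.902).
That is 1 complete epoch.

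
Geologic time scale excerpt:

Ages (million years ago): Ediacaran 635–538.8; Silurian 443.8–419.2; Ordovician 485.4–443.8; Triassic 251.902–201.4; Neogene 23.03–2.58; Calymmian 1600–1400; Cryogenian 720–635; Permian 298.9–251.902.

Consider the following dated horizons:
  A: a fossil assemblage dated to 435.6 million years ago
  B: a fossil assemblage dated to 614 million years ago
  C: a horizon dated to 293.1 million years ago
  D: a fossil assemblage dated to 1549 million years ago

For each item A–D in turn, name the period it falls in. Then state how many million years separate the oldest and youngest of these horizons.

Match each age against the start–end ranges in the excerpt: A = 435.6 Ma → Silurian (443.8–419.2); B = 614 Ma → Ediacaran (635–538.8); C = 293.1 Ma → Permian (298.9–251.902); D = 1549 Ma → Calymmian (1600–1400).
The largest age is 1549 Ma and the smallest is 293.1 Ma; their difference is 1255.9 Myr.

A — Silurian; B — Ediacaran; C — Permian; D — Calymmian; span 1255.9 million years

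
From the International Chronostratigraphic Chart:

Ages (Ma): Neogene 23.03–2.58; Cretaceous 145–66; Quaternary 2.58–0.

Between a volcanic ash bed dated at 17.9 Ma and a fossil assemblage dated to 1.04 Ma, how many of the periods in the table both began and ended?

0

The older date is 17.9 Ma and the younger is 1.04 Ma.
No period both begins after 17.9 Ma and ends before 1.04 Ma, so the count is 0.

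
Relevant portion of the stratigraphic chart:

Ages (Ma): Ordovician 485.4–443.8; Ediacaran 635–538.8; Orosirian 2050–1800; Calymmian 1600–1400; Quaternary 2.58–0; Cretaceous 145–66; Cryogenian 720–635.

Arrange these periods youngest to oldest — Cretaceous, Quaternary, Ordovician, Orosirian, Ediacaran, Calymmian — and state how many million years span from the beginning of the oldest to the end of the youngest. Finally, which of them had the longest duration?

Start ages (Ma): Orosirian 2050, Calymmian 1600, Ediacaran 635, Ordovician 485.4, Cretaceous 145, Quaternary 2.58.
Ordered youngest to oldest: Quaternary, Cretaceous, Ordovician, Ediacaran, Calymmian, Orosirian.
Span = 2050 − 0 = 2050 Myr.
Durations: Ordovician 41.6, Quaternary 2.58, Cretaceous 79, Ediacaran 96.2, Calymmian 200, Orosirian 250 → longest is Orosirian (250 Myr).

Quaternary, Cretaceous, Ordovician, Ediacaran, Calymmian, Orosirian; total span 2050 Myr; longest is Orosirian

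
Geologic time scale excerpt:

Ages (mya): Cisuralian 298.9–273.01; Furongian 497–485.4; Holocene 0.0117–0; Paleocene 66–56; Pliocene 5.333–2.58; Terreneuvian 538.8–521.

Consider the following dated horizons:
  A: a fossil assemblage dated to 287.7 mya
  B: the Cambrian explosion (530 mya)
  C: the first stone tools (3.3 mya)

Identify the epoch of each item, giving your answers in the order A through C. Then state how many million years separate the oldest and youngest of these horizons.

A — Cisuralian; B — Terreneuvian; C — Pliocene; span 526.7 million years

Match each age against the start–end ranges in the excerpt: A = 287.7 Ma → Cisuralian (298.9–273.01); B = 530 Ma → Terreneuvian (538.8–521); C = 3.3 Ma → Pliocene (5.333–2.58).
The largest age is 530 Ma and the smallest is 3.3 Ma; their difference is 526.7 Myr.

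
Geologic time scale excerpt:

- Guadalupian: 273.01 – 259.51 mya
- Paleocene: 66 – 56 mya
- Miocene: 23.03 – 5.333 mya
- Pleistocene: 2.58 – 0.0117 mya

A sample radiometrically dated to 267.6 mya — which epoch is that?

Guadalupian

267.6 Ma lies between 273.01 and 259.51 Ma, so it falls in the Guadalupian.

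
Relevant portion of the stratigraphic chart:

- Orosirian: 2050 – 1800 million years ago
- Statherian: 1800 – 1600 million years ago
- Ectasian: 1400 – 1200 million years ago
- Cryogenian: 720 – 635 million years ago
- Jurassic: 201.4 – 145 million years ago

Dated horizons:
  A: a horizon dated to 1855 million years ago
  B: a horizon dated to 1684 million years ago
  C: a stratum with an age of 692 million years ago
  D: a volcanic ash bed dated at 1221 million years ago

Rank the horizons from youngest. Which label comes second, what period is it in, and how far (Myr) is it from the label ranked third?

Sorted youngest-first by Ma: C (692), D (1221), B (1684), A (1855).
The second youngest is D at 1221 Ma, which lies in 1400–1200 Ma: the Ectasian.
The third youngest is B at 1684 Ma; separation = |1221 − 1684| = 463 Myr.

D, in the Ectasian; 463 million years to B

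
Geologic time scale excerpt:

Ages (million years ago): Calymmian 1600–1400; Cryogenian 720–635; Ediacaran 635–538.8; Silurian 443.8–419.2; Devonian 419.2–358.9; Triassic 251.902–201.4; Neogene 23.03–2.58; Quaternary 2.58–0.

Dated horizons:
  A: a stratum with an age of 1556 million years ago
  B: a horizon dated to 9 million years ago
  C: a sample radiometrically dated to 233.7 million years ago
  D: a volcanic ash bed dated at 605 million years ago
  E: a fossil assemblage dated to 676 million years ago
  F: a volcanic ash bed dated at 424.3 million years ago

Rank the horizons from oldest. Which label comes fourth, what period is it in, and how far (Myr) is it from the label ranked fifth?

Larger Ma means older, so oldest first: A 1556 > E 676 > D 605 > F 424.3 > C 233.7 > B 9.
Counting 4 along gives F (424.3 Ma); the excerpt puts that inside the Silurian, 443.8–419.2 Ma.
Next in line is C (233.7 Ma), and 424.3 − 233.7 = 190.6 Myr.

F, in the Silurian; 190.6 million years to C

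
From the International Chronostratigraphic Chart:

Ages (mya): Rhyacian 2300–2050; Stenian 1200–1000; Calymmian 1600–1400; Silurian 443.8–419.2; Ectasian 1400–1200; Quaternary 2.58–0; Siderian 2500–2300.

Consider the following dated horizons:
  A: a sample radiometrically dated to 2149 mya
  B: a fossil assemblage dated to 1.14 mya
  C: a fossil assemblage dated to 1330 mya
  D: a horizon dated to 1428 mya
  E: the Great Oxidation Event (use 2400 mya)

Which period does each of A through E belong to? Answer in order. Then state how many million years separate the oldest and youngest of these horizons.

A — Rhyacian; B — Quaternary; C — Ectasian; D — Calymmian; E — Siderian; span 2398.86 million years

Match each age against the start–end ranges in the excerpt: A = 2149 Ma → Rhyacian (2300–2050); B = 1.14 Ma → Quaternary (2.58–0); C = 1330 Ma → Ectasian (1400–1200); D = 1428 Ma → Calymmian (1600–1400); E = 2400 Ma → Siderian (2500–2300).
The largest age is 2400 Ma and the smallest is 1.14 Ma; their difference is 2398.86 Myr.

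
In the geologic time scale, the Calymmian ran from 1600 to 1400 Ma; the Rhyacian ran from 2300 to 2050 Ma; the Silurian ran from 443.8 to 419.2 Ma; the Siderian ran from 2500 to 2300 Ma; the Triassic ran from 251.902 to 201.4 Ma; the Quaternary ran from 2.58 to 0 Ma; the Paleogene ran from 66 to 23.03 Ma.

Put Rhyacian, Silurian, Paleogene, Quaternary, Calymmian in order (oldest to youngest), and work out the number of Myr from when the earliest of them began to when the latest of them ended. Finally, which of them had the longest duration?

From the excerpt: Rhyacian 2300–2050; Silurian 443.8–419.2; Paleogene 66–23.03; Quaternary 2.58–0; Calymmian 1600–1400 (Ma).
Larger Ma is earlier, so the oldest is Rhyacian and the youngest is Quaternary; oldest to youngest: Rhyacian, Calymmian, Silurian, Paleogene, Quaternary.
Oldest start 2300 minus youngest end 0 gives 2300 Myr overall.
Individual lengths (start − end): Silurian 24.6; Quaternary 2.58; Calymmian 200; Paleogene 42.97; Rhyacian 250. The largest is Rhyacian at 250 Myr.

Rhyacian → Calymmian → Silurian → Paleogene → Quaternary; total span 2300 Myr; longest is Rhyacian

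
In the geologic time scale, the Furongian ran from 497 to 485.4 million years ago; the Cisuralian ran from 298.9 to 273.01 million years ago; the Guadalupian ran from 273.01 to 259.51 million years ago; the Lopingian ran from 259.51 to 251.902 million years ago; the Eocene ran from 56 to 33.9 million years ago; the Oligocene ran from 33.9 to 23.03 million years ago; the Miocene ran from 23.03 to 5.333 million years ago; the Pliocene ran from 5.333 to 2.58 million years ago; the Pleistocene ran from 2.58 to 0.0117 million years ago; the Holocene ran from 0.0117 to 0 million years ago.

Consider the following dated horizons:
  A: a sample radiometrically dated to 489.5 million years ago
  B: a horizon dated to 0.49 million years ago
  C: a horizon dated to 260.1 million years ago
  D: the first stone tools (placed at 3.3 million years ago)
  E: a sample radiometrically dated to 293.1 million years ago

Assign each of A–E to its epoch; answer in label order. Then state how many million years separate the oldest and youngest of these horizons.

A — Furongian; B — Pleistocene; C — Guadalupian; D — Pliocene; E — Cisuralian; span 489.01 million years

Match each age against the start–end ranges in the excerpt: A = 489.5 Ma → Furongian (497–485.4); B = 0.49 Ma → Pleistocene (2.58–0.0117); C = 260.1 Ma → Guadalupian (273.01–259.51); D = 3.3 Ma → Pliocene (5.333–2.58); E = 293.1 Ma → Cisuralian (298.9–273.01).
The largest age is 489.5 Ma and the smallest is 0.49 Ma; their difference is 489.01 Myr.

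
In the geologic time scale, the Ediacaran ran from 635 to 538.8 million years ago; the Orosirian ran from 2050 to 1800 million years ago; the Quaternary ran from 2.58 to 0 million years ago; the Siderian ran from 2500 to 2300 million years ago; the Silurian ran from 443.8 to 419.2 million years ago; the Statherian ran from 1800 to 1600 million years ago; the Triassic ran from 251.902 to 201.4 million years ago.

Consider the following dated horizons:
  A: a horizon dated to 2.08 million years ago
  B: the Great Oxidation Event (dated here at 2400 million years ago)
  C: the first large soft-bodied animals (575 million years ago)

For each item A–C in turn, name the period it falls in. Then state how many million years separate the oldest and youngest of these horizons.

A — Quaternary; B — Siderian; C — Ediacaran; span 2397.92 million years

Match each age against the start–end ranges in the excerpt: A = 2.08 Ma → Quaternary (2.58–0); B = 2400 Ma → Siderian (2500–2300); C = 575 Ma → Ediacaran (635–538.8).
The largest age is 2400 Ma and the smallest is 2.08 Ma; their difference is 2397.92 Myr.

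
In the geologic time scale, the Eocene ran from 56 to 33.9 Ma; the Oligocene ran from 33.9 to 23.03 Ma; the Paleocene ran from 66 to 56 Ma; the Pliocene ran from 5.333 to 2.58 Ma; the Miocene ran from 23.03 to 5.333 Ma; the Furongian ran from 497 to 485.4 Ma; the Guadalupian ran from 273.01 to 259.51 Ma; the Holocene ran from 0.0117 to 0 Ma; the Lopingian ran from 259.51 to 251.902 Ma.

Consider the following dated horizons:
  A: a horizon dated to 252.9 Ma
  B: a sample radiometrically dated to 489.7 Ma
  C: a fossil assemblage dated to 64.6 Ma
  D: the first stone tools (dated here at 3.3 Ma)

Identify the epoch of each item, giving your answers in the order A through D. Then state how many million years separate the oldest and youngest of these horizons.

A: 252.9 Ma lies in 259.51–251.902 Ma, so Lopingian.
B: 489.7 Ma lies in 497–485.4 Ma, so Furongian.
C: 64.6 Ma lies in 66–56 Ma, so Paleocene.
D: 3.3 Ma lies in 5.333–2.58 Ma, so Pliocene.
Oldest = 489.7 Ma, youngest = 3.3 Ma → span 486.4 Myr.

A — Lopingian; B — Furongian; C — Paleocene; D — Pliocene; span 486.4 million years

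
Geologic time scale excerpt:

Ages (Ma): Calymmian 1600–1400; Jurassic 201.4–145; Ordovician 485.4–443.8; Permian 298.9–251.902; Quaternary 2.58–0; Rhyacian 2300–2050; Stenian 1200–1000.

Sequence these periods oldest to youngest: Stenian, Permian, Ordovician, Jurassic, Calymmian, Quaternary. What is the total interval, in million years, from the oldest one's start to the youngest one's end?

From the excerpt: Stenian 1200–1000; Permian 298.9–251.902; Ordovician 485.4–443.8; Jurassic 201.4–145; Calymmian 1600–1400; Quaternary 2.58–0 (Ma).
Larger Ma is earlier, so the oldest is Calymmian and the youngest is Quaternary; oldest to youngest: Calymmian, Stenian, Ordovician, Permian, Jurassic, Quaternary.
Oldest start 1600 minus youngest end 0 gives 1600 Myr overall.

Calymmian, Stenian, Ordovician, Permian, Jurassic, Quaternary; total span 1600 Myr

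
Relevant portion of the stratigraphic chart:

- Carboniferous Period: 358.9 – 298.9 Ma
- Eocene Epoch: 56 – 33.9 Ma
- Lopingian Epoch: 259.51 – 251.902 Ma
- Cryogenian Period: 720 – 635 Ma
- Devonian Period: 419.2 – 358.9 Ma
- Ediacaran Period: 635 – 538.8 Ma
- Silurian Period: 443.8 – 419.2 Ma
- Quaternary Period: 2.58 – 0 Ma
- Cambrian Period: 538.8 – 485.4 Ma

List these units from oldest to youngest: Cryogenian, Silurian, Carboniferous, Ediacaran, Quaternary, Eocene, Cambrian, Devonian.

Cryogenian → Ediacaran → Cambrian → Silurian → Devonian → Carboniferous → Eocene → Quaternary

Sorting by start age (descending Ma, since larger Ma = older): Cryogenian began 720, Ediacaran began 635, Cambrian began 538.8, Silurian began 443.8, Devonian began 419.2, Carboniferous began 358.9, Eocene began 56, Quaternary began 2.58.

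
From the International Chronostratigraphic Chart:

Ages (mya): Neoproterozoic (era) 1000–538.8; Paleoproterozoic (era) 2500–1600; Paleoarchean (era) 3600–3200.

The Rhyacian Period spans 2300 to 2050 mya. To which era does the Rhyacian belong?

The Rhyacian (2300–2050 Ma) lies entirely within 2500–1600 Ma, the Paleoproterozoic Era.

Paleoproterozoic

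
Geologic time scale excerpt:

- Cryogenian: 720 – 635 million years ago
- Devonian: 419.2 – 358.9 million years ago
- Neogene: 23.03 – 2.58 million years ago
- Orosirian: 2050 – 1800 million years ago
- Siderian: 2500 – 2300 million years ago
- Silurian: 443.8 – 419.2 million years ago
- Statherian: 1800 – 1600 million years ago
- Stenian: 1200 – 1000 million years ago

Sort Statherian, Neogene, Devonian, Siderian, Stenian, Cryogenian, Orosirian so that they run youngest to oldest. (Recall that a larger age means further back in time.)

Neogene → Devonian → Cryogenian → Stenian → Statherian → Orosirian → Siderian

Read off each span (Ma): Statherian 1800–1600; Neogene 23.03–2.58; Devonian 419.2–358.9; Siderian 2500–2300; Stenian 1200–1000; Cryogenian 720–635; Orosirian 2050–1800.
Larger Ma is older, so oldest→youngest is Siderian, Orosirian, Statherian, Stenian, Cryogenian, Devonian, Neogene; reverse it for youngest→oldest.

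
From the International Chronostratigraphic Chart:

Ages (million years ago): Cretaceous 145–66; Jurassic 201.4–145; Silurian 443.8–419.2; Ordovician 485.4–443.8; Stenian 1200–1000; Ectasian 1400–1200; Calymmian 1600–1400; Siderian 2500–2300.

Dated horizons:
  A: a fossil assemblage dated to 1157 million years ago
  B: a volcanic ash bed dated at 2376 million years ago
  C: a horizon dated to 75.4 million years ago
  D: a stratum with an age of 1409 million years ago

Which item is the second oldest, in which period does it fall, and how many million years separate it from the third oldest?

Larger Ma means older, so oldest first: B 2376 > D 1409 > A 1157 > C 75.4.
Counting 2 along gives D (1409 Ma); the excerpt puts that inside the Calymmian, 1600–1400 Ma.
Next in line is A (1157 Ma), and 1409 − 1157 = 252 Myr.

D, in the Calymmian; 252 million years to A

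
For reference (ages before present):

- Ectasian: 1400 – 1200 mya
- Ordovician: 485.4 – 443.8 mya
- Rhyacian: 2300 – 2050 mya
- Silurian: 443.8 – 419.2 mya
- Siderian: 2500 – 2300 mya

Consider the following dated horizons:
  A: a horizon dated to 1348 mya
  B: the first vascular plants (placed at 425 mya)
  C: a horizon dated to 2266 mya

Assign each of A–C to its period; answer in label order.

A: 1348 Ma lies in 1400–1200 Ma, so Ectasian.
B: 425 Ma lies in 443.8–419.2 Ma, so Silurian.
C: 2266 Ma lies in 2300–2050 Ma, so Rhyacian.

A — Ectasian; B — Silurian; C — Rhyacian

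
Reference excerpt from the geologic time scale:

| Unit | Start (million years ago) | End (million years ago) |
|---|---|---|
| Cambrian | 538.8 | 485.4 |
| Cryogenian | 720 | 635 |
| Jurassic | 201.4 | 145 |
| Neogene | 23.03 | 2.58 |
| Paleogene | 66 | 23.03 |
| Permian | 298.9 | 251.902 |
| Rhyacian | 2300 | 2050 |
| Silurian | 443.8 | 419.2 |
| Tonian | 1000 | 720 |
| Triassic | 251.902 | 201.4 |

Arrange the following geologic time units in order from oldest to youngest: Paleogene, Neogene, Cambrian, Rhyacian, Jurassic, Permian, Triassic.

Read off each span (Ma): Paleogene 66–23.03; Neogene 23.03–2.58; Cambrian 538.8–485.4; Rhyacian 2300–2050; Jurassic 201.4–145; Permian 298.9–251.902; Triassic 251.902–201.4.
Larger Ma is older, so oldest→youngest is Rhyacian, Cambrian, Permian, Triassic, Jurassic, Paleogene, Neogene.

Rhyacian → Cambrian → Permian → Triassic → Jurassic → Paleogene → Neogene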